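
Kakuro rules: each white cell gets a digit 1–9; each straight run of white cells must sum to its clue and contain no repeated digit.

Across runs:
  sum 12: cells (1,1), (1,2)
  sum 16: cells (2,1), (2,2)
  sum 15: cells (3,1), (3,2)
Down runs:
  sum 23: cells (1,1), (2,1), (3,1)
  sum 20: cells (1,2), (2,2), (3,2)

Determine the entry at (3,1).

6

16 in 2 cells must be {7,9}; 23 in 3 cells must be {6,8,9}.
The 16 across and the 23 down share only 9, so (2,1) = 9.
(2,2) = 16 − 9 = 7 completes the 16 across.
Given what's placed, (1,1) must be 8 to fit the 12 across and 23 down.
(1,2) = 12 − 8 = 4 completes the 12 across.
(3,1) = 23 − 17 = 6 completes the 23 down.
(3,2) = 15 − 6 = 9 completes the 15 across.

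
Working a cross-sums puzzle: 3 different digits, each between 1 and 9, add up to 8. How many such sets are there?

3 distinct digits from 1–9 sum between 6 and 24.
Enumerating: {1,2,5}, {1,3,4}.

2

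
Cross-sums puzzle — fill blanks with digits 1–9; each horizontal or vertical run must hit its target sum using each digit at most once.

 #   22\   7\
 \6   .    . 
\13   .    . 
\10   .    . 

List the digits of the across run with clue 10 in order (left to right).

7 in 3 cells must be {1,2,4}.
The 6 across and the 22 down share only 5, so R1C1 = 5.
R1C2 = 6 − 5 = 1 completes the 6 across.
Given what's placed, R2C2 must be 4 to fit the 13 across and 7 down.
R3C2 = 7 − 5 = 2 completes the 7 down.
R2C1 = 13 − 4 = 9 completes the 13 across.
R3C1 = 10 − 2 = 8 completes the 10 across.

8, 2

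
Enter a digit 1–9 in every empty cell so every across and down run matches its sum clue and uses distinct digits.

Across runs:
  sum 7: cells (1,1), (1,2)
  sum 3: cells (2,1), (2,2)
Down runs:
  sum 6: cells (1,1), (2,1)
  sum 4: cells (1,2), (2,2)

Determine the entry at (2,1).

2

3 in 2 cells must be {1,2}; 4 in 2 cells must be {1,3}.
The 3 across and the 4 down share only 1, so (2,2) = 1.
(1,2) = 4 − 1 = 3 completes the 4 down.
(2,1) = 3 − 1 = 2 completes the 3 across.
(1,1) = 7 − 3 = 4 completes the 7 across.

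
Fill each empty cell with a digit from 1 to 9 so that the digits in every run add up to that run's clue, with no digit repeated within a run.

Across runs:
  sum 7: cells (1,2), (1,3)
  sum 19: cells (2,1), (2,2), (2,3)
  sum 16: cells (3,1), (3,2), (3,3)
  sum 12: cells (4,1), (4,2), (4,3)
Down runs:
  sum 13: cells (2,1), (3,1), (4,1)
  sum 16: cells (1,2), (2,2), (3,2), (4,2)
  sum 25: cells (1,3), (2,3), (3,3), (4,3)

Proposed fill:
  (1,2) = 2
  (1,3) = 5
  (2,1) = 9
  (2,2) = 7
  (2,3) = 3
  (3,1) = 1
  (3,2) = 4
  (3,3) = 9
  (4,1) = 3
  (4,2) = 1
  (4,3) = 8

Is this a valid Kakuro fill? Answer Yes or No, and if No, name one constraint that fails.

No — the across run (3,1)–(3,3) sums to 14, not 16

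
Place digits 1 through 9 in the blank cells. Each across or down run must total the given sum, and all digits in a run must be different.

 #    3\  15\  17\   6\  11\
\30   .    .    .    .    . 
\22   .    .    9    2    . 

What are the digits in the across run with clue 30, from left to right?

2 9 8 4 7

3 in 2 cells must be {1,2}; 17 in 2 cells must be {8,9}.
R1C3 = 17 − 9 = 8 completes the 17 down.
R1C4 = 6 − 2 = 4 completes the 6 down.
Given what's placed, R2C1 must be 1 to fit the 22 across and 3 down.
R1C1 = 3 − 1 = 2 completes the 3 down.
Nothing is forced directly, so branch on R2C2, whose candidates are 6 or 7. If R2C2 = 7: then R1C2 would have to be in {7,9} for the 30 across but in {8} for the 15 down — contradiction. So R2C2 = 6.
R1C2 = 15 − 6 = 9 completes the 15 down.
R1C5 = 30 − 23 = 7 completes the 30 across.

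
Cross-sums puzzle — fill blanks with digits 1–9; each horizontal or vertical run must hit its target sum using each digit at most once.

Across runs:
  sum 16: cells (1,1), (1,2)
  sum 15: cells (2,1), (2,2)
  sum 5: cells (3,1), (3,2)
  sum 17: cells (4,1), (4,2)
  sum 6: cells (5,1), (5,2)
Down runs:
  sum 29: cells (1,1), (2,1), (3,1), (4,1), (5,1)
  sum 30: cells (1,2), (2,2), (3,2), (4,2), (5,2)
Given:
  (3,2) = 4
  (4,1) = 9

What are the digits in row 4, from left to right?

9 8

16 in 2 cells must be {7,9}; 17 in 2 cells must be {8,9}.
Given what's placed, (1,1) must be 7 to fit the 16 across and 29 down.
(1,2) = 16 − 7 = 9 completes the 16 across.
(3,1) = 5 − 4 = 1 completes the 5 across.
(4,2) = 17 − 9 = 8 completes the 17 across.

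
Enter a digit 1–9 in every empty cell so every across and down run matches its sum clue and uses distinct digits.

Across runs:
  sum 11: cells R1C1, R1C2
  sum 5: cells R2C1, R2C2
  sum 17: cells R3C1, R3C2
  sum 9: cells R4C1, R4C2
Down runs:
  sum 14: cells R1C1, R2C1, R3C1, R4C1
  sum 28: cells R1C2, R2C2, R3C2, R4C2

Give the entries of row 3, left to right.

17 in 2 cells must be {8,9}.
Only 4 fits R2C2 under both its across sum 5 and down sum 28.
The 17 across and the 14 down share only 8, so R3C1 = 8.
R3C2 = 17 − 8 = 9 completes the 17 across.

8 9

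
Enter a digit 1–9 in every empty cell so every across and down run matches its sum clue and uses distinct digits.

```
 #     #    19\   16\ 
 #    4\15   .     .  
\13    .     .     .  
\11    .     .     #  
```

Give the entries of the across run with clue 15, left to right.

4 in 2 cells must be {1,3}; 16 in 2 cells must be {7,9}.
The 11 across and the 4 down share only 3, so R3C1 = 3.
R3C2 = 11 − 3 = 8 completes the 11 across.
R2C1 = 4 − 3 = 1 completes the 4 down.
No cell is forced outright now. R1C3 can only be 7 or 9 (the digits allowed by both its 15 across and its 16 down). If R1C3 = 7: then R1C2 would have to be in {8} for the 15 across but in {2,4,5,6,7,9} for the 19 down — contradiction. So R1C3 = 9.
R1C2 = 15 − 9 = 6 completes the 15 across.
R2C2 = 19 − 14 = 5 completes the 19 down.
R2C3 = 13 − 6 = 7 completes the 13 across.

6, 9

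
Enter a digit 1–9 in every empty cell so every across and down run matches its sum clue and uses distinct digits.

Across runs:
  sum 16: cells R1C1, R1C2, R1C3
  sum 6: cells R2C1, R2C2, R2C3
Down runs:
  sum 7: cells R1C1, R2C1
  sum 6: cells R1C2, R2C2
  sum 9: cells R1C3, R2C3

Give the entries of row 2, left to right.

6 in 3 cells must be {1,2,3}.
Nothing is forced directly, so branch on R2C1, whose candidates are 1 or 2 or 3. If R2C1 = 1: that forces R1C1 = 6, R2C2 = 2, R2C3 = 3, after which R1C2 would have to be in {1,2,3,7,8,9} for the 16 across but in {4} for the 6 down — contradiction. If R2C1 = 2: that forces R1C1 = 5, R2C2 = 1, R2C3 = 3, after which R1C2 would have to be in {2,3,4,7,8,9} for the 16 across but in {5} for the 6 down — contradiction. So R2C1 = 3.
R1C1 = 7 − 3 = 4 completes the 7 down.
Given what's placed, R1C2 must be 5 to fit the 16 across and 6 down.
R1C3 = 16 − 9 = 7 completes the 16 across.
R2C2 = 6 − 5 = 1 completes the 6 down.
R2C3 = 6 − 4 = 2 completes the 6 across.

3 1 2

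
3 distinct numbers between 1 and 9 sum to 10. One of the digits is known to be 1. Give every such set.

{1,2,7}; {1,3,6}; {1,4,5}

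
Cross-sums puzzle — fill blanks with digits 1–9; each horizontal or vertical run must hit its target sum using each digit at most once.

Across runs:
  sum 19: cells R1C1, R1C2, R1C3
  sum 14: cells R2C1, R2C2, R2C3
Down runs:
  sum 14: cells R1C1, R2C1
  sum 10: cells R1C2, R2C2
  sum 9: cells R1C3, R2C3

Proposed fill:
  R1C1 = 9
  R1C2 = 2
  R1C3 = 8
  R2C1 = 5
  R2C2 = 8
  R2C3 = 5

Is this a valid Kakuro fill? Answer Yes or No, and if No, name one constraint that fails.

No — the down run R1C3–R2C3 sums to 13, not 9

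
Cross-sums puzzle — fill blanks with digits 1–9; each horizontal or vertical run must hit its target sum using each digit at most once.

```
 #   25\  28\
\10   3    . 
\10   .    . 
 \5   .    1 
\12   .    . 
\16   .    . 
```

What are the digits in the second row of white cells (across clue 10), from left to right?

16 in 2 cells must be {7,9}.
R1C2 = 10 − 3 = 7 completes the 10 across.
R3C1 = 5 − 1 = 4 completes the 5 across.
Given what's placed, R5C2 must be 9 to fit the 16 across and 28 down.
R5C1 = 16 − 9 = 7 completes the 16 across.
Nothing is forced directly, so branch on R4C1, whose candidates are 5 or 9. If R4C1 = 5: that forces R2C1 = 6, after which R2C2 would have to be in {4} for the 10 across but in {3,5,6,8} for the 28 down — contradiction. So R4C1 = 9.
R2C1 = 25 − 23 = 2 completes the 25 down.
R2C2 = 10 − 2 = 8 completes the 10 across.

2 8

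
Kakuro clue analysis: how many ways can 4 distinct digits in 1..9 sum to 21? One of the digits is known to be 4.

4 distinct digits from 1–9 sum between 10 and 30.
Keeping only sets containing 4.
Enumerating: {1,4,7,9}, {2,4,6,9}, {2,4,7,8}, {3,4,5,9}, {3,4,6,8}.

5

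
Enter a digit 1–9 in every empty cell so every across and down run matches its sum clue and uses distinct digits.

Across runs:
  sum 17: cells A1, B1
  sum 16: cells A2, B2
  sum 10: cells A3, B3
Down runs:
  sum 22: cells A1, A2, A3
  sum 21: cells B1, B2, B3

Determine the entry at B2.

17 in 2 cells must be {8,9}; 16 in 2 cells must be {7,9}.
Nothing is forced directly, so branch on A1, whose candidates are 8 or 9. If A1 = 8: that forces B1 = 9, A2 = 9, B2 = 7, after which A3 would have to be in {1,2,3,4,6,7,8,9} for the 10 across but in {5} for the 22 down — contradiction. So A1 = 9.
B1 = 17 − 9 = 8 completes the 17 across.
Given what's placed, A2 must be 7 to fit the 16 across and 22 down.
B2 = 16 − 7 = 9 completes the 16 across.
A3 = 22 − 16 = 6 completes the 22 down.
B3 = 10 − 6 = 4 completes the 10 across.

9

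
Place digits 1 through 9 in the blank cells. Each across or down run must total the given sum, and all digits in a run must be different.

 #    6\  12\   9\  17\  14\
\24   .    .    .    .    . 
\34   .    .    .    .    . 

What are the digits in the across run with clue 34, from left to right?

4, 7, 6, 9, 8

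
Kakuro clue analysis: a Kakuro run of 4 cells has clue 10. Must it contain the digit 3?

The only way to make 10 from 4 distinct digits is {1,2,3,4}, which contains 3.

Yes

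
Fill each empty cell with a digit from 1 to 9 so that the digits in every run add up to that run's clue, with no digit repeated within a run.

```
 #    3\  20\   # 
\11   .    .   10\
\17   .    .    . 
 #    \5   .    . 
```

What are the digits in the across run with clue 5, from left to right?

3 in 2 cells must be {1,2}.
The 11 across and the 3 down share only 2, so R1C1 = 2.
R1C2 = 11 − 2 = 9 completes the 11 across.
R2C1 = 3 − 2 = 1 completes the 3 down.
R2C2 = 7: the only remaining digit allowed by both the 17 across and the 20 down.
R2C3 = 17 − 8 = 9 completes the 17 across.
R3C2 = 20 − 16 = 4 completes the 20 down.
R3C3 = 5 − 4 = 1 completes the 5 across.

4 1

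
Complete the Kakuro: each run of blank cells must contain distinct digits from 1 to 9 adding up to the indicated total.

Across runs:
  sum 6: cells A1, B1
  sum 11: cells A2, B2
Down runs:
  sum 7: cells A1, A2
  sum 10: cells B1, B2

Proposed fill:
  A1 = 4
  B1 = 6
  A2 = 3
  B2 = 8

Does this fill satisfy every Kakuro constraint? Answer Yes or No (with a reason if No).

No — the across run A1–B1 sums to 10, not 6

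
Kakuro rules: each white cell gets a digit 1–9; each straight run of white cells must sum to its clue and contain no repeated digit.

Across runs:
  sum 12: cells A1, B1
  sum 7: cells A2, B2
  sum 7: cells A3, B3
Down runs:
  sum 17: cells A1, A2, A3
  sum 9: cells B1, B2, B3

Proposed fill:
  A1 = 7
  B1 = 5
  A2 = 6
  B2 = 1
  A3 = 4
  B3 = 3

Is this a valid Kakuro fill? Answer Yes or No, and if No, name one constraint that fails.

Across: 7+5=12; 6+1=7; 4+3=7. Down: 7+6+4=17; 5+1+3=9. No digit repeats within any run.

Yes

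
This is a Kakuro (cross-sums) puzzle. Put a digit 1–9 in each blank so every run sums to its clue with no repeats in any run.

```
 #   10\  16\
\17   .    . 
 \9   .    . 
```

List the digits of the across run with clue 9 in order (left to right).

2 7

17 in 2 cells must be {8,9}; 16 in 2 cells must be {7,9}.
The 17 across and the 16 down share only 9, so R1C2 = 9.
R2C2 = 16 − 9 = 7 completes the 16 down.
R1C1 = 17 − 9 = 8 completes the 17 across.
R2C1 = 9 − 7 = 2 completes the 9 across.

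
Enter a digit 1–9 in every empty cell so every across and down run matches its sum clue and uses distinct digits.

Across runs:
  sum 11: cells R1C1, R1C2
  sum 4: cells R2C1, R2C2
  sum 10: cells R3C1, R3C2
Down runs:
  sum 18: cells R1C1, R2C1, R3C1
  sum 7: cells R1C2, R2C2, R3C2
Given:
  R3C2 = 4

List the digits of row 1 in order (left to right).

4 in 2 cells must be {1,3}; 7 in 3 cells must be {1,2,4}.
Given what's placed, R1C2 must be 2 to fit the 11 across and 7 down.
R2C2 = 7 − 6 = 1 completes the 7 down.
R3C1 = 10 − 4 = 6 completes the 10 across.
R1C1 = 11 − 2 = 9 completes the 11 across.
R2C1 = 4 − 1 = 3 completes the 4 across.

9, 2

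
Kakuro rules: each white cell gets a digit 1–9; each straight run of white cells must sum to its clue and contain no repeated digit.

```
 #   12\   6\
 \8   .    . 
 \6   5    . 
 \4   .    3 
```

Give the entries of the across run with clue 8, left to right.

6 2

4 in 2 cells must be {1,3}; 6 in 3 cells must be {1,2,3}.
R2C2 = 6 − 5 = 1 completes the 6 across.
R3C1 = 4 − 3 = 1 completes the 4 across.
R1C1 = 12 − 6 = 6 completes the 12 down.
R1C2 = 8 − 6 = 2 completes the 8 across.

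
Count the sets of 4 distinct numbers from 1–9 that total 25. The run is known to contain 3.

4 distinct digits from 1–9 sum between 10 and 30.
Keeping only sets containing 3.
Enumerating: {3,5,8,9}, {3,6,7,9}.

2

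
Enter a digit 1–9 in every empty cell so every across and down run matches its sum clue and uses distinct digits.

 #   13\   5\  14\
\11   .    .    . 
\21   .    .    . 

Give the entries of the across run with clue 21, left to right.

9, 4, 8

The 21 across and the 5 down share only 4, so R2C2 = 4.
R1C2 = 5 − 4 = 1 completes the 5 down.
Nothing is forced directly, so branch on R1C3, whose candidates are 6 or 8. If R1C3 = 8: then R1C1 would have to be in {2} for the 11 across but in {4,5,6,7,8,9} for the 13 down — contradiction. So R1C3 = 6.
R1C1 = 11 − 7 = 4 completes the 11 across.
R2C1 = 13 − 4 = 9 completes the 13 down.
R2C3 = 21 − 13 = 8 completes the 21 across.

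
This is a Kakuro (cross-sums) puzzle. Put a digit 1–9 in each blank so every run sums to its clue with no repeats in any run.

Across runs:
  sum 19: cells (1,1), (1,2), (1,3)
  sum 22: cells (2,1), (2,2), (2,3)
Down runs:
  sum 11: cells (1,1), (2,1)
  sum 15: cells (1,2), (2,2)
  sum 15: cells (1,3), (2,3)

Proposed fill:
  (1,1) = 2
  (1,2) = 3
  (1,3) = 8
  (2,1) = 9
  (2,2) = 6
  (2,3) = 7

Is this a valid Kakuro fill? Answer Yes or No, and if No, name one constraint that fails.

No — the across run (1,1)–(1,3) sums to 13, not 19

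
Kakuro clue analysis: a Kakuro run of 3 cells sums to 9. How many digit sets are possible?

3 distinct digits from 1–9 sum between 6 and 24.
Enumerating: {1,2,6}, {1,3,5}, {2,3,4}.

3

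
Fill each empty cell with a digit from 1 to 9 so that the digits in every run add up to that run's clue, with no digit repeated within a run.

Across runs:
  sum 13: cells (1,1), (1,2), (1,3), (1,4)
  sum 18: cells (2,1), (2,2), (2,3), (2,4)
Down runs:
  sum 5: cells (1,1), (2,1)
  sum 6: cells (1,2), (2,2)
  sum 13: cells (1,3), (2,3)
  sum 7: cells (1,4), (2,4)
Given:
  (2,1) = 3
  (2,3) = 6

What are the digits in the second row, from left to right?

(1,1) = 5 − 3 = 2 completes the 5 down.
(1,3) = 13 − 6 = 7 completes the 13 down.
(1,2) = 1: the only remaining digit allowed by both the 13 across and the 6 down.
(1,4) = 13 − 10 = 3 completes the 13 across.
(2,2) = 6 − 1 = 5 completes the 6 down.
(2,4) = 18 − 14 = 4 completes the 18 across.

3, 5, 6, 4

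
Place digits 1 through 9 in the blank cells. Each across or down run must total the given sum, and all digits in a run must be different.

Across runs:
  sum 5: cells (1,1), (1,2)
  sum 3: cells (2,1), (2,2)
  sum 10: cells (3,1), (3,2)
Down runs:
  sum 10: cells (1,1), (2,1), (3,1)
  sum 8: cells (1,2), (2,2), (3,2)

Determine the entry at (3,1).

7

3 in 2 cells must be {1,2}.
Nothing is forced directly, so branch on (2,1), whose candidates are 1 or 2. If (2,1) = 1: that forces (2,2) = 2, (3,2) = 1, after which (1,2) would have to be in {1,2,3,4} for the 5 across but in {5} for the 8 down — contradiction. So (2,1) = 2.
(2,2) = 3 − 2 = 1 completes the 3 across.
Nothing is forced directly, so branch on (1,1), whose candidates are 1 or 3. If (1,1) = 3: that forces (1,2) = 2, after which (3,1) would have to be in {1,2,3,4,6,7,8,9} for the 10 across but in {5} for the 10 down — contradiction. So (1,1) = 1.
(1,2) = 5 − 1 = 4 completes the 5 across.
(3,1) = 10 − 3 = 7 completes the 10 down.
(3,2) = 10 − 7 = 3 completes the 10 across.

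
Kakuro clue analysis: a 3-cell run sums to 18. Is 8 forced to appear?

No

Counterexample: {2,7,9} sums to 18 without using 8.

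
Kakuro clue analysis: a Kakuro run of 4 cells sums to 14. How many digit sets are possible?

4 distinct digits from 1–9 sum between 10 and 30.
Enumerating: {1,2,3,8}, {1,2,4,7}, {1,2,5,6}, {1,3,4,6}, {2,3,4,5}.

5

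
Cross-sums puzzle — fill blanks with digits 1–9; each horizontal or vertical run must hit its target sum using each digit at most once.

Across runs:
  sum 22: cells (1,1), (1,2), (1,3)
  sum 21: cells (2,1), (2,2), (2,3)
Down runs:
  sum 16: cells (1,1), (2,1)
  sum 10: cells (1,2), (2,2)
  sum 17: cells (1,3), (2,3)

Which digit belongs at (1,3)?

16 in 2 cells must be {7,9}; 17 in 2 cells must be {8,9}.
Nothing is forced directly, so branch on (1,3), whose candidates are 8 or 9. If (1,3) = 8: that forces (1,1) = 9, after which (1,2) would have to be in {5} for the 22 across but in {1,2,3,4,6,7,8,9} for the 10 down — contradiction. So (1,3) = 9.
Given what's placed, (1,1) must be 7 to fit the 22 across and 16 down.
(1,2) = 22 − 16 = 6 completes the 22 across.
(2,1) = 16 − 7 = 9 completes the 16 down.
(2,2) = 10 − 6 = 4 completes the 10 down.
(2,3) = 21 − 13 = 8 completes the 21 across.

9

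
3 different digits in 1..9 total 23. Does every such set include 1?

The only way to make 23 from 3 distinct digits is {6,8,9}, which does not contain 1.

No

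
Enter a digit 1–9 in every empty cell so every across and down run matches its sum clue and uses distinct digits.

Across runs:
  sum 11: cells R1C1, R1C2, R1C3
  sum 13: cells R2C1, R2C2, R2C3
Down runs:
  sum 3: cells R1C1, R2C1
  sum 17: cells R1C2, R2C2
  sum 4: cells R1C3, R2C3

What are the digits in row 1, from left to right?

2, 8, 1

3 in 2 cells must be {1,2}; 17 in 2 cells must be {8,9}; 4 in 2 cells must be {1,3}.
The 11 across and the 17 down share only 8, so R1C2 = 8.
Given what's placed, R1C3 must be 1 to fit the 11 across and 4 down.
R2C2 = 17 − 8 = 9 completes the 17 down.
R2C3 = 4 − 1 = 3 completes the 4 down.
R1C1 = 11 − 9 = 2 completes the 11 across.
R2C1 = 13 − 12 = 1 completes the 13 across.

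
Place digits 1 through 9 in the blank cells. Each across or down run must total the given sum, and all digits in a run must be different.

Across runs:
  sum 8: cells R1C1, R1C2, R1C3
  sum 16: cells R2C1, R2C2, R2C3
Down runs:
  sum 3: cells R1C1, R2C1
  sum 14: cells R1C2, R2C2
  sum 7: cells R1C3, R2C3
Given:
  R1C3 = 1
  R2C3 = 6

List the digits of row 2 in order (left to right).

3 in 2 cells must be {1,2}.
R1C1 = 2: the only remaining digit allowed by both the 8 across and the 3 down.
R1C2 = 8 − 3 = 5 completes the 8 across.
R2C1 = 3 − 2 = 1 completes the 3 down.
R2C2 = 16 − 7 = 9 completes the 16 across.

1 9 6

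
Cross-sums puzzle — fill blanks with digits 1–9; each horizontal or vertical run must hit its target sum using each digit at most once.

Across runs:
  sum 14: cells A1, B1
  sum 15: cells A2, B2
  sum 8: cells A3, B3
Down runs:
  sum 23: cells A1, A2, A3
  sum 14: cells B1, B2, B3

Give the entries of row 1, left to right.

23 in 3 cells must be {6,8,9}.
The 8 across and the 23 down share only 6, so A3 = 6.
B3 = 8 − 6 = 2 completes the 8 across.
Nothing is forced directly, so branch on A1, whose candidates are 8 or 9. If A1 = 8: then B1 would have to be in {6} for the 14 across but in {3,4,5,7,8,9} for the 14 down — contradiction. So A1 = 9.
B1 = 14 − 9 = 5 completes the 14 across.
A2 = 23 − 15 = 8 completes the 23 down.
B2 = 15 − 8 = 7 completes the 15 across.

9, 5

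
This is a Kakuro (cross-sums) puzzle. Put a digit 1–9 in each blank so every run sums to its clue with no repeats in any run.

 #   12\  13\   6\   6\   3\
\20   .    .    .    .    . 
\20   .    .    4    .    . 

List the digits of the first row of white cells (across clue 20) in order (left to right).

4, 8, 2, 5, 1

3 in 2 cells must be {1,2}.
R1C3 = 6 − 4 = 2 completes the 6 down.
R1C5 = 1: the only remaining digit allowed by both the 20 across and the 3 down.
R2C5 = 3 − 1 = 2 completes the 3 down.
No cell is forced outright now. R1C4 can only be 4 or 5 (the digits allowed by both its 20 across and its 6 down). If R1C4 = 4: then R2C4 would have to be in {1,3,5,6,7,8} for the 20 across but in {2} for the 6 down — contradiction. So R1C4 = 5.
R2C4 = 6 − 5 = 1 completes the 6 down.
No cell is forced outright now. R2C1 can only be 5 or 7 or 8 (the digits allowed by both its 20 across and its 12 down). If R2C1 = 5: then R1C1 would have to be in {3,4,8,9} for the 20 across but in {7} for the 12 down — contradiction. If R2C1 = 7: then R1C1 would have to be in {3,4,8,9} for the 20 across but in {5} for the 12 down — contradiction. So R2C1 = 8.
R1C1 = 12 − 8 = 4 completes the 12 down.
R1C2 = 20 − 12 = 8 completes the 20 across.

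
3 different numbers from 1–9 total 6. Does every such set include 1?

Yes

The only way to make 6 from 3 distinct digits is {1,2,3}, which contains 1.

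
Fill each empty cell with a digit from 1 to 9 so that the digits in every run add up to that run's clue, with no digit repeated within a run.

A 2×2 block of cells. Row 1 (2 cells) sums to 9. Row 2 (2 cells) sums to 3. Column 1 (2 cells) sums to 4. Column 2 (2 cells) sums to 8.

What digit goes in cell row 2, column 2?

2

3 in 2 cells must be {1,2}; 4 in 2 cells must be {1,3}.
The 3 across and the 4 down share only 1, so (2,1) = 1.
(2,2) = 3 − 1 = 2 completes the 3 across.
(1,1) = 4 − 1 = 3 completes the 4 down.
(1,2) = 9 − 3 = 6 completes the 9 across.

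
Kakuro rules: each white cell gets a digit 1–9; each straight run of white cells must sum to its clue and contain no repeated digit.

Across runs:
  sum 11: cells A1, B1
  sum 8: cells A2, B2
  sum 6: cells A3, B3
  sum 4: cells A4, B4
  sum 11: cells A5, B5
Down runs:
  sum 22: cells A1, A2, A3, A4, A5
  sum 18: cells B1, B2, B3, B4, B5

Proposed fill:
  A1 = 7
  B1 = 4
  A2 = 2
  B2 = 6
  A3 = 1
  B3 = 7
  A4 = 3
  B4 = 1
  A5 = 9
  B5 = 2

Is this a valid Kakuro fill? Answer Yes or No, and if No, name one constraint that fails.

No — the across run A3–B3 sums to 8, not 6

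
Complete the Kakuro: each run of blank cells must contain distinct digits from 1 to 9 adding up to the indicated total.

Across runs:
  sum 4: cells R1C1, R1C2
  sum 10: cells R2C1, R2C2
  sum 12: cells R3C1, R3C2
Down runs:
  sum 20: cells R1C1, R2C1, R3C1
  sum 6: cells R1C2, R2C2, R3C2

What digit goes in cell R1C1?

4 in 2 cells must be {1,3}; 6 in 3 cells must be {1,2,3}.
The 4 across and the 20 down share only 3, so R1C1 = 3.
R1C2 = 4 − 3 = 1 completes the 4 across.
Given what's placed, R3C2 must be 3 to fit the 12 across and 6 down.
R2C2 = 6 − 4 = 2 completes the 6 down.
R3C1 = 12 − 3 = 9 completes the 12 across.
R2C1 = 10 − 2 = 8 completes the 10 across.

3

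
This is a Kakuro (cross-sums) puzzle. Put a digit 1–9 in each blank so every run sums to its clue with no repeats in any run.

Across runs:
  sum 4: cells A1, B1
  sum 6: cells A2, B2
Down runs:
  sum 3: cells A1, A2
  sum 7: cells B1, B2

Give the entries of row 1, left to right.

1 3

4 in 2 cells must be {1,3}; 3 in 2 cells must be {1,2}.
The 4 across and the 3 down share only 1, so A1 = 1.
B1 = 4 − 1 = 3 completes the 4 across.
A2 = 3 − 1 = 2 completes the 3 down.
B2 = 6 − 2 = 4 completes the 6 across.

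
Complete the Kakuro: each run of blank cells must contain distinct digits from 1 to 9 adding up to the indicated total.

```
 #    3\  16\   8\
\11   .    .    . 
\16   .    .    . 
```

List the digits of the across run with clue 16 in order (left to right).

3 in 2 cells must be {1,2}; 16 in 2 cells must be {7,9}.
The 11 across and the 16 down share only 7, so R1C2 = 7.
R2C2 = 16 − 7 = 9 completes the 16 down.
Given what's placed, R1C1 must be 1 to fit the 11 across and 3 down.
R1C3 = 11 − 8 = 3 completes the 11 across.
R2C1 = 3 − 1 = 2 completes the 3 down.
R2C3 = 16 − 11 = 5 completes the 16 across.

2 9 5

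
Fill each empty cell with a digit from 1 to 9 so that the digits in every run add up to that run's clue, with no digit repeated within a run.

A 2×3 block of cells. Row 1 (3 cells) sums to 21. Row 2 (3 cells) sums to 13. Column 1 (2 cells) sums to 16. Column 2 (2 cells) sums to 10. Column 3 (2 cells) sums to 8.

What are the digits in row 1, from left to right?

7 9 5

16 in 2 cells must be {7,9}.
Nothing is forced directly, so branch on (1,3), whose candidates are 5 or 6 or 7. If (1,3) = 6: that forces (1,1) = 7, (1,2) = 8, (2,1) = 9, after which (2,2) would have to be in {1,3} for the 13 across but in {2} for the 10 down — contradiction. If (1,3) = 7: that forces (1,1) = 9, after which (1,2) would have to be in {5} for the 21 across but in {1,2,3,4,6,7,8,9} for the 10 down — contradiction. So (1,3) = 5.
(2,3) = 8 − 5 = 3 completes the 8 down.
Given what's placed, (2,1) must be 9 to fit the 13 across and 16 down.
(2,2) = 13 − 12 = 1 completes the 13 across.
(1,1) = 16 − 9 = 7 completes the 16 down.
(1,2) = 21 − 12 = 9 completes the 21 across.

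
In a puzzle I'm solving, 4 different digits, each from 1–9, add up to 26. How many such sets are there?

5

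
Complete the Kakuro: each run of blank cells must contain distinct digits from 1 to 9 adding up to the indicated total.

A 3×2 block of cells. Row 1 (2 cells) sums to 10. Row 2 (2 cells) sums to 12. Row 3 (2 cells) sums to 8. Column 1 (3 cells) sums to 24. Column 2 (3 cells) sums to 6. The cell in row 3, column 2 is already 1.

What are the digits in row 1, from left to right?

24 in 3 cells must be {7,8,9}; 6 in 3 cells must be {1,2,3}.
(2,2) = 3: the only remaining digit allowed by both the 12 across and the 6 down.
(3,1) = 8 − 1 = 7 completes the 8 across.
(1,2) = 6 − 4 = 2 completes the 6 down.
(2,1) = 12 − 3 = 9 completes the 12 across.
(1,1) = 10 − 2 = 8 completes the 10 across.

8, 2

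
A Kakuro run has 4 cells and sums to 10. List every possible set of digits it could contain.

4 distinct digits from 1–9 sum between 10 and 30.
Only one set works: {1,2,3,4}.

{1,2,3,4}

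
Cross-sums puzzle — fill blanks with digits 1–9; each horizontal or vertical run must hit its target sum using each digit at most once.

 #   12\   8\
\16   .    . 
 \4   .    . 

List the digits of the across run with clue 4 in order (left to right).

16 in 2 cells must be {7,9}; 4 in 2 cells must be {1,3}.
The 16 across and the 8 down share only 7, so R1C2 = 7.
The 4 across and the 12 down share only 3, so R2C1 = 3.
R2C2 = 4 − 3 = 1 completes the 4 across.
R1C1 = 16 − 7 = 9 completes the 16 across.

3, 1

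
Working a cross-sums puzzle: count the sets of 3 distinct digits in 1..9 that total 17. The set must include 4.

2

3 distinct digits from 1–9 sum between 6 and 24.
Keeping only sets containing 4.
Enumerating: {4,5,8}, {4,6,7}.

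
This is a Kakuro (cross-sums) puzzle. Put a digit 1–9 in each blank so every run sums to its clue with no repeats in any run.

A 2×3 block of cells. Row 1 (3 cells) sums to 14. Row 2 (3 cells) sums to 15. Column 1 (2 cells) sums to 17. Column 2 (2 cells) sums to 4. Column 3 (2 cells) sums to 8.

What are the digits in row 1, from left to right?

9, 3, 2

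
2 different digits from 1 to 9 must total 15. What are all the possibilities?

{6,9}; {7,8}

2 distinct digits from 1–9 sum between 3 and 17.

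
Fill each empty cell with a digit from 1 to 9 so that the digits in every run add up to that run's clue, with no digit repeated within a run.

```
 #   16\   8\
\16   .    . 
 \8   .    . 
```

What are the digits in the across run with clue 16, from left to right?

16 in 2 cells must be {7,9}.
The 16 across and the 8 down share only 7, so R1C2 = 7.
The 8 across and the 16 down share only 7, so R2C1 = 7.
R2C2 = 8 − 7 = 1 completes the 8 across.
R1C1 = 16 − 7 = 9 completes the 16 across.

9 7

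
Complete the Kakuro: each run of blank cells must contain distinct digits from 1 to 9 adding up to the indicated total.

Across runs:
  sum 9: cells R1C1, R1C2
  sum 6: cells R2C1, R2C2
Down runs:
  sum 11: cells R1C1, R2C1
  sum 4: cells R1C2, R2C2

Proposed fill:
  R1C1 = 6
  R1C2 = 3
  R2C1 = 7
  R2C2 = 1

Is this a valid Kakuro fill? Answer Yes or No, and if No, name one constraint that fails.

No — the down run R1C1–R2C1 sums to 13, not 11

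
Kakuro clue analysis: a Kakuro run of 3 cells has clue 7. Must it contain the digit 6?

The only way to make 7 from 3 distinct digits is {1,2,4}, which does not contain 6.

No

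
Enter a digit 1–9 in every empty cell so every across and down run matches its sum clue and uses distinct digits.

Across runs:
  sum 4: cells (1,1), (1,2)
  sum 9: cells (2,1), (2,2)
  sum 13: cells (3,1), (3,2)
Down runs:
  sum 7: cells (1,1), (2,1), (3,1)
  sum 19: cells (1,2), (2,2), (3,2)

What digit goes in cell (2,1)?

2

4 in 2 cells must be {1,3}; 7 in 3 cells must be {1,2,4}.
The 4 across and the 7 down share only 1, so (1,1) = 1.
(1,2) = 4 − 1 = 3 completes the 4 across.
Given what's placed, (2,2) must be 7 to fit the 9 across and 19 down.
(3,1) = 4: the only remaining digit allowed by both the 13 across and the 7 down.
(3,2) = 13 − 4 = 9 completes the 13 across.
(2,1) = 9 − 7 = 2 completes the 9 across.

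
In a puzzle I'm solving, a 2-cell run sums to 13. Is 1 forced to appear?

Counterexample: {4,9} sums to 13 without using 1.

No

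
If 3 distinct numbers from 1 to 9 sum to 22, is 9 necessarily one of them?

Every partition of 22 into 3 distinct digits includes 9: {5,8,9}, {6,7,9}.

Yes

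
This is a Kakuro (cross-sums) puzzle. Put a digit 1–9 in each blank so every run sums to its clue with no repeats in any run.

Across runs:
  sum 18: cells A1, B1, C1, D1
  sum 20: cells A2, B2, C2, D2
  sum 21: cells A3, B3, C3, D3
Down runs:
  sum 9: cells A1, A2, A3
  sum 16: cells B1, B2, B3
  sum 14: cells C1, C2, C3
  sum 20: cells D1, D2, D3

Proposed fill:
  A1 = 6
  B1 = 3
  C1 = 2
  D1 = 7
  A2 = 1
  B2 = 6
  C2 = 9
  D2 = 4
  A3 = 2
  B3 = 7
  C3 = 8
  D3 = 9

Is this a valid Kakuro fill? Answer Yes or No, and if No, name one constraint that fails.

No — the across run A3–D3 sums to 26, not 21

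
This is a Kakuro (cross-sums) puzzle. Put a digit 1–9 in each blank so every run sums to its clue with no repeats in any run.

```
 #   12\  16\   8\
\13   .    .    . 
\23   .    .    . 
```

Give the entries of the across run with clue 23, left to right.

8 9 6

23 in 3 cells must be {6,8,9}; 16 in 2 cells must be {7,9}.
The 23 across and the 16 down share only 9, so R2C2 = 9.
Given what's placed, R2C3 must be 6 to fit the 23 across and 8 down.
R1C2 = 16 − 9 = 7 completes the 16 down.
R1C3 = 8 − 6 = 2 completes the 8 down.
R2C1 = 23 − 15 = 8 completes the 23 across.
R1C1 = 13 − 9 = 4 completes the 13 across.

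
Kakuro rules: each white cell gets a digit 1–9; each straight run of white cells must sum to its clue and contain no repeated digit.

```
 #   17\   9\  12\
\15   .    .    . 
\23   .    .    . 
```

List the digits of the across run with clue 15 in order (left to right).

8 3 4

23 in 3 cells must be {6,8,9}; 17 in 2 cells must be {8,9}.
Nothing is forced directly, so branch on R2C2, whose candidates are 6 or 8. If R2C2 = 8: that forces R1C2 = 1, R2C1 = 9, after which R2C3 would have to be in {6} for the 23 across but in {3,4,5,7,8,9} for the 12 down — contradiction. So R2C2 = 6.
R1C2 = 9 − 6 = 3 completes the 9 down.
Given what's placed, R1C1 must be 8 to fit the 15 across and 17 down.
R1C3 = 15 − 11 = 4 completes the 15 across.
R2C1 = 17 − 8 = 9 completes the 17 down.
R2C3 = 23 − 15 = 8 completes the 23 across.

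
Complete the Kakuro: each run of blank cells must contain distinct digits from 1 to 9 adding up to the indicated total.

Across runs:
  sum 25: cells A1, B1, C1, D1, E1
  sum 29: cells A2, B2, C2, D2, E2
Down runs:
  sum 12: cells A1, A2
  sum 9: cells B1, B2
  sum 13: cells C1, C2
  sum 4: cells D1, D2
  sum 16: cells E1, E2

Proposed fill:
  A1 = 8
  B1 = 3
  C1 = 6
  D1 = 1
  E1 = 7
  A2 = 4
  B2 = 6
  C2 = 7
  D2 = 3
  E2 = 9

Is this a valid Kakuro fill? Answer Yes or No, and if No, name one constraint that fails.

Across: 8+3+6+1+7=25; 4+6+7+3+9=29. Down: 8+4=12; 3+6=9; 6+7=13; 1+3=4; 7+9=16. No digit repeats within any run.

Yes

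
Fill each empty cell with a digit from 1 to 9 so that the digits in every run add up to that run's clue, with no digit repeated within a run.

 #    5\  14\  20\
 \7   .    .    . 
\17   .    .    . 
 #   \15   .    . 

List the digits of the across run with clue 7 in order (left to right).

7 in 3 cells must be {1,2,4}.
Only 4 fits R1C3 under both its across sum 7 and down sum 20.
Nothing is forced directly, so branch on R2C3, whose candidates are 7 or 9. If R2C3 = 7: that forces R3C3 = 9, R3C2 = 6, R1C2 = 1, after which R2C2 would have to be in {1,2,4,6,8,9} for the 17 across but in {7} for the 14 down — contradiction. So R2C3 = 9.
R3C3 = 20 − 13 = 7 completes the 20 down.
R3C2 = 15 − 7 = 8 completes the 15 across.
No cell is forced outright now. R1C1 can only be 1 or 2 (the digits allowed by both its 7 across and its 5 down). If R1C1 = 1: that forces R1C2 = 2, after which R2C1 would have to be in {1,2,3,5,6,7} for the 17 across but in {4} for the 5 down — contradiction. So R1C1 = 2.
R1C2 = 7 − 6 = 1 completes the 7 across.

2 1 4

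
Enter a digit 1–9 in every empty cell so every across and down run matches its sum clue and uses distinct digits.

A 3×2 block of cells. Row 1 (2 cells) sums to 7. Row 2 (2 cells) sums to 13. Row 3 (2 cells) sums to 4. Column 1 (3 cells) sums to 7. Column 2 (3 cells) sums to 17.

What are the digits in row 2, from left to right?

4 in 2 cells must be {1,3}; 7 in 3 cells must be {1,2,4}.
The 13 across and the 7 down share only 4, so (2,1) = 4.
(2,2) = 13 − 4 = 9 completes the 13 across.
Given what's placed, (3,1) must be 1 to fit the 4 across and 7 down.
(3,2) = 4 − 1 = 3 completes the 4 across.
(1,1) = 7 − 5 = 2 completes the 7 down.
(1,2) = 7 − 2 = 5 completes the 7 across.

4 9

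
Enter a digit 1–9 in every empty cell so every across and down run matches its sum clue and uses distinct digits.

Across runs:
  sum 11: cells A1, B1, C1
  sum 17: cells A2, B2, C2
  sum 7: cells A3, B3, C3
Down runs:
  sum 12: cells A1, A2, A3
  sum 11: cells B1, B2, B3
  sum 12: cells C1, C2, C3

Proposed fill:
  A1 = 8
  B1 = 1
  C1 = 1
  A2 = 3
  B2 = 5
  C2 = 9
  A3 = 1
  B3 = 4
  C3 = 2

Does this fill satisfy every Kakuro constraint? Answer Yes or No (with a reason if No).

No — the across run A1–C1 sums to 10, not 11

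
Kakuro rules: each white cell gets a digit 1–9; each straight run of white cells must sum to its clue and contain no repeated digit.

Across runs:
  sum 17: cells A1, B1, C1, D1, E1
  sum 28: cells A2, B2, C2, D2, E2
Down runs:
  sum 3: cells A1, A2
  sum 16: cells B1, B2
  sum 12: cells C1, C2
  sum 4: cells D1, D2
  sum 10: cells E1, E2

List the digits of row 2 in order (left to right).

1, 9, 8, 3, 7

3 in 2 cells must be {1,2}; 16 in 2 cells must be {7,9}; 4 in 2 cells must be {1,3}.
Only 7 fits B1 under both its across sum 17 and down sum 16.
B2 = 16 − 7 = 9 completes the 16 down.
Nothing is forced directly, so branch on C1, whose candidates are 3 or 4. If C1 = 3: that forces D1 = 1, after which C2 would have to be in {1,2,3,4,5,6,7,8} for the 28 across but in {9} for the 12 down — contradiction. So C1 = 4.
C2 = 12 − 4 = 8 completes the 12 down.
No cell is forced outright now. D1 can only be 1 or 3 (the digits allowed by both its 17 across and its 4 down). If D1 = 3: that forces D2 = 1, after which A2 would have to be in {3,4,6,7} for the 28 across but in {1,2} for the 3 down — contradiction. So D1 = 1.
Given what's placed, A1 must be 2 to fit the 17 across and 3 down.
E1 = 17 − 14 = 3 completes the 17 across.
A2 = 3 − 2 = 1 completes the 3 down.
D2 = 4 − 1 = 3 completes the 4 down.
E2 = 28 − 21 = 7 completes the 28 across.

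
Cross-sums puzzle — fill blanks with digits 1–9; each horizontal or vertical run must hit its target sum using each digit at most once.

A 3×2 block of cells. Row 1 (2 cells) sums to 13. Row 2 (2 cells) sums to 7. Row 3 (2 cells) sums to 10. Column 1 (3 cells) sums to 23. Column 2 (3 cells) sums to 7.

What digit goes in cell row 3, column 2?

23 in 3 cells must be {6,8,9}; 7 in 3 cells must be {1,2,4}.
The 13 across and the 7 down share only 4, so (1,2) = 4.
The 7 across and the 23 down share only 6, so (2,1) = 6.
(2,2) = 7 − 6 = 1 completes the 7 across.
(3,2) = 7 − 5 = 2 completes the 7 down.
(1,1) = 13 − 4 = 9 completes the 13 across.
(3,1) = 10 − 2 = 8 completes the 10 across.

2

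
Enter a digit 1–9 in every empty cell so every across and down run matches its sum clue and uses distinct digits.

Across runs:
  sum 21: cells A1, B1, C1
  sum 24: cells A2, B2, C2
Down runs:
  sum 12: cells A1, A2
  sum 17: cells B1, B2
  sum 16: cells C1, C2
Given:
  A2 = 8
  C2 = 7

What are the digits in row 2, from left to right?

8, 9, 7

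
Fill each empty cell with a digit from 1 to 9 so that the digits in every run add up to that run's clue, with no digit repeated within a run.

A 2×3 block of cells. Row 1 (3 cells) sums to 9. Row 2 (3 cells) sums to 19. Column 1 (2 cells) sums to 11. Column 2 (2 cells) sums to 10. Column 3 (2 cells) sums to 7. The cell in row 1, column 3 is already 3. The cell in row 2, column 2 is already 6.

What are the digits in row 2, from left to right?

9 6 4

(1,2) = 10 − 6 = 4 completes the 10 down.
(2,3) = 7 − 3 = 4 completes the 7 down.
(1,1) = 9 − 7 = 2 completes the 9 across.
(2,1) = 19 − 10 = 9 completes the 19 across.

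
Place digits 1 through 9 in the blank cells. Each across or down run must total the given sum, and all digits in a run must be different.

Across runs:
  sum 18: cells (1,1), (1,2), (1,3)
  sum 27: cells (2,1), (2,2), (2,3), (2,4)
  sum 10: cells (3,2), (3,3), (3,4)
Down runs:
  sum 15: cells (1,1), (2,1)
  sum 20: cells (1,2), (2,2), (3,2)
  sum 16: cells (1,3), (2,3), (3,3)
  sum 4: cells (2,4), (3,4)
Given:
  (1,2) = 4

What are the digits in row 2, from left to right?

7, 9, 8, 3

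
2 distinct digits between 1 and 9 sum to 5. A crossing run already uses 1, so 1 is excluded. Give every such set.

2 distinct digits from 1–9 sum between 3 and 17.
Dropping sets that contain 1.
Only one set works: {2,3}.

{2,3}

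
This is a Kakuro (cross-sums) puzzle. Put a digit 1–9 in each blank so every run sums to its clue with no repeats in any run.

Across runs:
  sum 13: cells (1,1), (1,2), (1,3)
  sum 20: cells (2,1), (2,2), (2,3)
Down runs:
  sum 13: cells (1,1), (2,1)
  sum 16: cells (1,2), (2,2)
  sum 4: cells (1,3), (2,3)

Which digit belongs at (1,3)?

1

16 in 2 cells must be {7,9}; 4 in 2 cells must be {1,3}.
The 20 across and the 4 down share only 3, so (2,3) = 3.
(1,3) = 4 − 3 = 1 completes the 4 down.
Given what's placed, (2,2) must be 9 to fit the 20 across and 16 down.
(1,2) = 16 − 9 = 7 completes the 16 down.
(2,1) = 20 − 12 = 8 completes the 20 across.
(1,1) = 13 − 8 = 5 completes the 13 across.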